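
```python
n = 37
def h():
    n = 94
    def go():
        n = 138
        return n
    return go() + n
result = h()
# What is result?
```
232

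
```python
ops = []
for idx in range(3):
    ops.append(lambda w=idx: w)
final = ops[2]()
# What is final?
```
2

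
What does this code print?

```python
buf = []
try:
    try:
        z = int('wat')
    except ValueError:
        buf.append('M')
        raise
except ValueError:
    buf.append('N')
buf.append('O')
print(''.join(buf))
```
MNO

raise without argument re-raises current exception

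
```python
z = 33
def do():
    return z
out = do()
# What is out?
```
33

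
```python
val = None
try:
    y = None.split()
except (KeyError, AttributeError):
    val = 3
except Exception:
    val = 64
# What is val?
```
3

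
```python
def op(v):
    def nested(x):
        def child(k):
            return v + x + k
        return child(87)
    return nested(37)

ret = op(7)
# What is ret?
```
131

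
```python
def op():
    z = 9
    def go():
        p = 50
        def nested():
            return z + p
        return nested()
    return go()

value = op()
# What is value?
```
59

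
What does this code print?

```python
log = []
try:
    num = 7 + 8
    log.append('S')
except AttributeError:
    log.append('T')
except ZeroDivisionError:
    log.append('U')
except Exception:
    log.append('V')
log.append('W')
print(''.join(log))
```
SW

No exception, try block completes normally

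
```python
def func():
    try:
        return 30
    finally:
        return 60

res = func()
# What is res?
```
60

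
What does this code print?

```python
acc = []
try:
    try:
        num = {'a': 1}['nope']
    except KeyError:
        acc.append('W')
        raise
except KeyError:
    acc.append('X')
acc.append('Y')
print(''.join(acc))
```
WXY

raise without argument re-raises current exception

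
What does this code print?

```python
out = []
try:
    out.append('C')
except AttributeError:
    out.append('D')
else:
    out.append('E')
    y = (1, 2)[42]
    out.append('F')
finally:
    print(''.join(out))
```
CE

Try succeeds, else appends 'E', IndexError in else is uncaught, finally prints before exception propagates ('F' never appended)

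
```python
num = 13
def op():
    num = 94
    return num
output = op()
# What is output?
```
94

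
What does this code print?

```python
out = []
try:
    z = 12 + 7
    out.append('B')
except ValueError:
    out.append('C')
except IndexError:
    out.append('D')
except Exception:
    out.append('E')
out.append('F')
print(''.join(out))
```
BF

No exception, try block completes normally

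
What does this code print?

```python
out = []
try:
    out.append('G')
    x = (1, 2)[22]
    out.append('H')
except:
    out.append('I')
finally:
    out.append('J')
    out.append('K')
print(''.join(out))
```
GIJK

Code before exception runs, then except, then all of finally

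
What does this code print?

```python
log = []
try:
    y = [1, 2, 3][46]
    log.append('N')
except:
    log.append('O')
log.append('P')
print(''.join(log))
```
OP

Exception raised in try, caught by bare except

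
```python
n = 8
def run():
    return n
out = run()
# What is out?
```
8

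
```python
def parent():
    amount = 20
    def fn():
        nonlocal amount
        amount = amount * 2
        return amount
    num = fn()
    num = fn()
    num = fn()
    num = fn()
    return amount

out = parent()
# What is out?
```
320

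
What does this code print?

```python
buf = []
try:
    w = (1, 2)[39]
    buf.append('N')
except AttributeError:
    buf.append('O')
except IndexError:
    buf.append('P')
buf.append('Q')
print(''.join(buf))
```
PQ

IndexError is caught by its specific handler, not AttributeError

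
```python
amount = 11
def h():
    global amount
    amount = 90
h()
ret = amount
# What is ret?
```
90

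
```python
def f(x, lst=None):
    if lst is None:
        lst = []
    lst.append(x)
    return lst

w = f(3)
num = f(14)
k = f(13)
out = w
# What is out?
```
[3]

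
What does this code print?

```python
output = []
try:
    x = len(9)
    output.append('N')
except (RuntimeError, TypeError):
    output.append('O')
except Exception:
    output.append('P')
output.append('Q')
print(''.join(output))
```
OQ

TypeError matches tuple containing it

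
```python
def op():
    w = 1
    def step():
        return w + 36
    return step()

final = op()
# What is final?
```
37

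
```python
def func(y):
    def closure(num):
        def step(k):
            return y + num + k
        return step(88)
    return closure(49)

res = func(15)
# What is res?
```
152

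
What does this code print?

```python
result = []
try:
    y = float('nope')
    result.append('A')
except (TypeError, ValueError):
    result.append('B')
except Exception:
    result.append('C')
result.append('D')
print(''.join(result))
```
BD

ValueError matches tuple containing it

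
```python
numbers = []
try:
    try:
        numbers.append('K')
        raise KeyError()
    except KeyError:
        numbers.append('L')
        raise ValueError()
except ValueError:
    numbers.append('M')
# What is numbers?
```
['K', 'L', 'M']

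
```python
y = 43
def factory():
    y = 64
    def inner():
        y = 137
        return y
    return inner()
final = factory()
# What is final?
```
137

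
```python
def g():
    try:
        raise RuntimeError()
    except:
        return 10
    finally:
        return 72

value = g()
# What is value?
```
72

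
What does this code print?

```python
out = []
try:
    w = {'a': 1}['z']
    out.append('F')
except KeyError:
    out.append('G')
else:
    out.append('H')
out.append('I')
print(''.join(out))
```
GI

else block skipped when exception is caught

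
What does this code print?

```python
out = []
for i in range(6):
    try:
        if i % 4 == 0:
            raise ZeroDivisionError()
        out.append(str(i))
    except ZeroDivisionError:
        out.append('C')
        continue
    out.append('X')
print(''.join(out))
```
C1X2X3XC5X

continue in except skips rest of loop body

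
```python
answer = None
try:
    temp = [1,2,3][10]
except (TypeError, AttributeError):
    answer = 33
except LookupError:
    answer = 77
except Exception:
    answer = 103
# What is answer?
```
77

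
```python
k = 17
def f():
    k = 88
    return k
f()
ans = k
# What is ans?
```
17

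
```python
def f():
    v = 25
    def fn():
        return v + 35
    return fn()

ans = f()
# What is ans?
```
60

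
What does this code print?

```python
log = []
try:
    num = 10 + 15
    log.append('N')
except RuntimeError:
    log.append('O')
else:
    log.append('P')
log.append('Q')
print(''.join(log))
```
NPQ

else block runs when no exception occurs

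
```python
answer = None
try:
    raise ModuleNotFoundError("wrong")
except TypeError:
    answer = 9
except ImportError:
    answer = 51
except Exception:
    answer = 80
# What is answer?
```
51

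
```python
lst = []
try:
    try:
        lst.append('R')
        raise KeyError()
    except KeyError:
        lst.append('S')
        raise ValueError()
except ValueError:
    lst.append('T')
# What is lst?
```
['R', 'S', 'T']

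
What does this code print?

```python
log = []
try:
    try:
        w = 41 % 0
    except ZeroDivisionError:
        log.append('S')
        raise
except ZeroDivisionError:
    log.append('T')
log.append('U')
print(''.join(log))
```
STU

raise without argument re-raises current exception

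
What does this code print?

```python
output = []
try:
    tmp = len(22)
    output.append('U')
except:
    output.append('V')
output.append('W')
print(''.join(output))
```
VW

Exception raised in try, caught by bare except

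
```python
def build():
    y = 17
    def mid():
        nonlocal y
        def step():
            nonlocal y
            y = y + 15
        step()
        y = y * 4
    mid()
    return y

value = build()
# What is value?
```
128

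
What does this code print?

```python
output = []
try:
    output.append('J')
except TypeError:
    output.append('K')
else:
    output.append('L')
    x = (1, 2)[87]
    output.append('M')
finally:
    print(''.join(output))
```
JL

Try succeeds, else appends 'L', IndexError in else is uncaught, finally prints before exception propagates ('M' never appended)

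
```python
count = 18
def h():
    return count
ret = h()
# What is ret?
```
18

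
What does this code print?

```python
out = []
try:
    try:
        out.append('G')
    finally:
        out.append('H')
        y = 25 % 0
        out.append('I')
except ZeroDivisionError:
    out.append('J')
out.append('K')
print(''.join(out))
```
GHJK

Exception in inner finally caught by outer except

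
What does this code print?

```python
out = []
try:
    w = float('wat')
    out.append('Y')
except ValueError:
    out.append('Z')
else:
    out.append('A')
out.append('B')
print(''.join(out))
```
ZB

else block skipped when exception is caught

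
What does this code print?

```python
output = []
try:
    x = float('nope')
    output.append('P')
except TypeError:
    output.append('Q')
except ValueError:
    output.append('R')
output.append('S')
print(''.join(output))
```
RS

ValueError is caught by its specific handler, not TypeError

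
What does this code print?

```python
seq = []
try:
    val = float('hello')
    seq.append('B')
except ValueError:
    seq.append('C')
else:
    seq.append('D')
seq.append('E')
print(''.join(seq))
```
CE

else block skipped when exception is caught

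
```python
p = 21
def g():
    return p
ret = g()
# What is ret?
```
21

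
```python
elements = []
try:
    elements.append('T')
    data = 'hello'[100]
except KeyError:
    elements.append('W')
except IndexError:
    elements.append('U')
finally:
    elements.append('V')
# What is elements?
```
['T', 'U', 'V']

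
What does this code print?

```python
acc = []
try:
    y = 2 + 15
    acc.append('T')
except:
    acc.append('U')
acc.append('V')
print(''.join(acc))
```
TV

No exception, try block completes normally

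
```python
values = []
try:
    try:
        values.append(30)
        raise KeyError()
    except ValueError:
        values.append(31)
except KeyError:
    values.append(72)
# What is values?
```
[30, 72]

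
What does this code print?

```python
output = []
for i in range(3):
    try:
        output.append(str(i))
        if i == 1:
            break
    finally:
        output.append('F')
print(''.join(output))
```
0F1F

finally runs even when breaking out of loop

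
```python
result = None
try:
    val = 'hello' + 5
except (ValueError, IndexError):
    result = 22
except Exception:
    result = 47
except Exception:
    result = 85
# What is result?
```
47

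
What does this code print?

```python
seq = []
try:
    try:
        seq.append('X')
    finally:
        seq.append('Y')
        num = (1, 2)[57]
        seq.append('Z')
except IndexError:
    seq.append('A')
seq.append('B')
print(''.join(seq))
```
XYAB

Exception in inner finally caught by outer except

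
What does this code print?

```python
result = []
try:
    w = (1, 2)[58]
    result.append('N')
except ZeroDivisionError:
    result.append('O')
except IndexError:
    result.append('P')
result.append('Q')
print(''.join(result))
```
PQ

IndexError is caught by its specific handler, not ZeroDivisionError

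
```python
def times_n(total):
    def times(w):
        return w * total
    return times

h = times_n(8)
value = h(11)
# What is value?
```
88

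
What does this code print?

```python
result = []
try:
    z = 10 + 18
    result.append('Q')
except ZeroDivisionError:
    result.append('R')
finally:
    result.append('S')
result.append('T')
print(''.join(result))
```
QST

finally runs after normal execution too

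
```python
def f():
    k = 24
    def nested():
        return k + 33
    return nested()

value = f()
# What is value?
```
57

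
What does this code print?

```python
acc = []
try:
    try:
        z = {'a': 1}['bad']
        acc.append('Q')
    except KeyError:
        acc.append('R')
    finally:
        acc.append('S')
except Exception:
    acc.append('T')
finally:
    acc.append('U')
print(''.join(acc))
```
RSU

Both finally blocks run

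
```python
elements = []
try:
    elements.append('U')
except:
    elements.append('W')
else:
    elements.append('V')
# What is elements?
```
['U', 'V']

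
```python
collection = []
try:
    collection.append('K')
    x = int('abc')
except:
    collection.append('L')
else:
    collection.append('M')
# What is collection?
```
['K', 'L']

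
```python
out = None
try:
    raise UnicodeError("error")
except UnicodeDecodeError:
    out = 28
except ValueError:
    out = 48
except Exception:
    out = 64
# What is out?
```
48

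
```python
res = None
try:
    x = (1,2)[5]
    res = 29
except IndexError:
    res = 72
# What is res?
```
72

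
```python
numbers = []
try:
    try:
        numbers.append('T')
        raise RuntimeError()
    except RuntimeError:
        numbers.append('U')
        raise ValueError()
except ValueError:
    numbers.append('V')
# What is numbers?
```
['T', 'U', 'V']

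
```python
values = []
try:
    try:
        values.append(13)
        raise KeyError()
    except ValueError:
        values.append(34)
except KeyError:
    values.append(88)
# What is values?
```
[13, 88]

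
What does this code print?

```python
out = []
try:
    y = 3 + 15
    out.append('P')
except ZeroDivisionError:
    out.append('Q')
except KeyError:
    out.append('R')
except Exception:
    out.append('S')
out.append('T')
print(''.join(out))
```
PT

No exception, try block completes normally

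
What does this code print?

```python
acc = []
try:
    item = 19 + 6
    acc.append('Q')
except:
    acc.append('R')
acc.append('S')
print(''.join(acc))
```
QS

No exception, try block completes normally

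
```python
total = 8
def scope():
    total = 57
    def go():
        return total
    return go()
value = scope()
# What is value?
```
57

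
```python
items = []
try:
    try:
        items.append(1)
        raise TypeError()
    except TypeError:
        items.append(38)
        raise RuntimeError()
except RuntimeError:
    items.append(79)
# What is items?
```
[1, 38, 79]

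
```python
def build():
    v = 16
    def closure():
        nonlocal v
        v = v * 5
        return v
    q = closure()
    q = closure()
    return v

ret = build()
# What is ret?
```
400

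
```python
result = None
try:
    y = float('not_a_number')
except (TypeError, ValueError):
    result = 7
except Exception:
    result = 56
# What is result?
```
7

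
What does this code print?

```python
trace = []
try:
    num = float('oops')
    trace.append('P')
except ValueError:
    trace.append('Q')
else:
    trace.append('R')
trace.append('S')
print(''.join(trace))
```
QS

else block skipped when exception is caught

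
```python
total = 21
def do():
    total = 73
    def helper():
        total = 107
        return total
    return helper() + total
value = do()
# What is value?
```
180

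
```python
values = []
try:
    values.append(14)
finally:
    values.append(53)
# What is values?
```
[14, 53]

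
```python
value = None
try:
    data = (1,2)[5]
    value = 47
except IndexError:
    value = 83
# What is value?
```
83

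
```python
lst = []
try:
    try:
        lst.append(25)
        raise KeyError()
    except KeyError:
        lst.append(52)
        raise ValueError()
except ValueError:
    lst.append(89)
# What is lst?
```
[25, 52, 89]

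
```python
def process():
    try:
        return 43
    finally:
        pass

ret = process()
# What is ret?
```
43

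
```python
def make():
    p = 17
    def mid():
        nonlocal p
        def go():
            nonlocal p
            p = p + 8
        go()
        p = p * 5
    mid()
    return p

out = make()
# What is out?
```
125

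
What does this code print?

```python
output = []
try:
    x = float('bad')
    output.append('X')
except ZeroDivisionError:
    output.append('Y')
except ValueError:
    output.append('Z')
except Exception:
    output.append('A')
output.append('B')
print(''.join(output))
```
ZB

ValueError matches before generic Exception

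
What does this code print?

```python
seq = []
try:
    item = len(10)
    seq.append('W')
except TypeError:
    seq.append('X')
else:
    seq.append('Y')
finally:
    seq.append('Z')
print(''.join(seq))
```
XZ

Exception: except runs, else skipped, finally runs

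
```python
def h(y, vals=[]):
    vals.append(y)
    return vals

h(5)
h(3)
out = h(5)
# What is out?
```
[5, 3, 5]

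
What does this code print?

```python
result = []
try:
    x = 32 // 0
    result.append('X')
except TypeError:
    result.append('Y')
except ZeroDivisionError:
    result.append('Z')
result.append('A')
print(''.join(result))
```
ZA

ZeroDivisionError is caught by its specific handler, not TypeError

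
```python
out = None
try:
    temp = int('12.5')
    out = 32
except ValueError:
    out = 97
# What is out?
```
97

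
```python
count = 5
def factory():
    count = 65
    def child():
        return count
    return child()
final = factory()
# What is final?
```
65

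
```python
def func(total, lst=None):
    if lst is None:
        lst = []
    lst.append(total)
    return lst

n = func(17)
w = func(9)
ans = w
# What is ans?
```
[9]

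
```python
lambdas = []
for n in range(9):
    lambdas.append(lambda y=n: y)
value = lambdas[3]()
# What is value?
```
3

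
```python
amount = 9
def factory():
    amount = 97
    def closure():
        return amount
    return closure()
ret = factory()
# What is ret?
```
97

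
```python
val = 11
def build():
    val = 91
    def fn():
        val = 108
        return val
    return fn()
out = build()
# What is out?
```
108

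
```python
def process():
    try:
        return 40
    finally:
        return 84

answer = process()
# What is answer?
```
84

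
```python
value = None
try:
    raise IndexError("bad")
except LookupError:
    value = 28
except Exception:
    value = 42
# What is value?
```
28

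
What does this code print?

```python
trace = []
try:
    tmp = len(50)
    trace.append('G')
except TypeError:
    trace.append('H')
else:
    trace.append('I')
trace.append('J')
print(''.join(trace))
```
HJ

else block skipped when exception is caught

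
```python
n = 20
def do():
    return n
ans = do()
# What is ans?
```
20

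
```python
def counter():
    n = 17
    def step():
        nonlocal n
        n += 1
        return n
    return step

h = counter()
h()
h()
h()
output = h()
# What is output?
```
21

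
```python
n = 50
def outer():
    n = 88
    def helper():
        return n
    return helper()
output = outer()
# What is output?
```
88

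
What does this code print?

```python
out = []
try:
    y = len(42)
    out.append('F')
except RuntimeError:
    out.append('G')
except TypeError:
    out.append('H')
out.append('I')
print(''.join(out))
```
HI

TypeError is caught by its specific handler, not RuntimeError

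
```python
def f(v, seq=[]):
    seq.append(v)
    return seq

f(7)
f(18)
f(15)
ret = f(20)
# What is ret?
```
[7, 18, 15, 20]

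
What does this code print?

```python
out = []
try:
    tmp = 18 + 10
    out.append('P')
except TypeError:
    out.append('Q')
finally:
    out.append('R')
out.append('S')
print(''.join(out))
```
PRS

finally runs after normal execution too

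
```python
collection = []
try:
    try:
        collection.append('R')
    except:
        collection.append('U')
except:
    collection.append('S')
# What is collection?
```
['R']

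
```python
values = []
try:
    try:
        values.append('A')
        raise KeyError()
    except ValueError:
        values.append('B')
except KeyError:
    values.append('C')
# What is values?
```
['A', 'C']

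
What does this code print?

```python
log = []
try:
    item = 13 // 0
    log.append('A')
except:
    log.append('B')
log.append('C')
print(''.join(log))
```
BC

Exception raised in try, caught by bare except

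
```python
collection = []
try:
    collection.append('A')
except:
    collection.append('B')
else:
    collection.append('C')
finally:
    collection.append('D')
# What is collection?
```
['A', 'C', 'D']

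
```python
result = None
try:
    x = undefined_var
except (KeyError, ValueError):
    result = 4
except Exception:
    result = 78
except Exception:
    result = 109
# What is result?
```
78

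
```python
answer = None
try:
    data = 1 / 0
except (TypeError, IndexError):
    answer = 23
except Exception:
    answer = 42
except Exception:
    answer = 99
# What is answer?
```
42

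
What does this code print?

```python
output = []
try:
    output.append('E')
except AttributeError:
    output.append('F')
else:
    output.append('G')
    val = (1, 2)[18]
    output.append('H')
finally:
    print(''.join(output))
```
EG

Try succeeds, else appends 'G', IndexError in else is uncaught, finally prints before exception propagates ('H' never appended)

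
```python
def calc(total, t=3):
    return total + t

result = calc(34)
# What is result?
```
37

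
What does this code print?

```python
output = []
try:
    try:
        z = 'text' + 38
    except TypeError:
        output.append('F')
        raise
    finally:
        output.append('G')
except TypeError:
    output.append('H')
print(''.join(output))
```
FGH

finally runs before re-raised exception propagates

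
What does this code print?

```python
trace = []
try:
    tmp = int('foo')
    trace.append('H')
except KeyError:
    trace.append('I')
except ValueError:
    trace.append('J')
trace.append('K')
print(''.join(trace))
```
JK

ValueError is caught by its specific handler, not KeyError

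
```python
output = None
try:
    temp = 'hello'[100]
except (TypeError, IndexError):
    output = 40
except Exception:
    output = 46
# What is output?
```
40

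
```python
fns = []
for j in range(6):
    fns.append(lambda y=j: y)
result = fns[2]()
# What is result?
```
2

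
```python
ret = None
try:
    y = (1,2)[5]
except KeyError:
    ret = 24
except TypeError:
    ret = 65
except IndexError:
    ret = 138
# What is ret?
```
138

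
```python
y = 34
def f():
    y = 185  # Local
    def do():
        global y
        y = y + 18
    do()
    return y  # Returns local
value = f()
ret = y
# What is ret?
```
52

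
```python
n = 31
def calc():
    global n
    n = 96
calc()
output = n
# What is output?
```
96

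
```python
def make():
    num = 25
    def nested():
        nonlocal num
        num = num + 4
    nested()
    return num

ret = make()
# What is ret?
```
29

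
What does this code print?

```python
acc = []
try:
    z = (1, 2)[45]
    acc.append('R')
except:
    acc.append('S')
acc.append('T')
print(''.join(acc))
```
ST

Exception raised in try, caught by bare except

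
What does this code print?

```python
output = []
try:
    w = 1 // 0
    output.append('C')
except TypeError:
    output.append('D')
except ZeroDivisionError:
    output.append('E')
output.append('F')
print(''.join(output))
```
EF

ZeroDivisionError is caught by its specific handler, not TypeError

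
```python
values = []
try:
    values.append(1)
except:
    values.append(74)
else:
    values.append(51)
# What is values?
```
[1, 51]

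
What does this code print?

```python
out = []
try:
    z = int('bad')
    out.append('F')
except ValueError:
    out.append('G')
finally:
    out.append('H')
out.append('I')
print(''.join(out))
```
GHI

finally always runs, even after exception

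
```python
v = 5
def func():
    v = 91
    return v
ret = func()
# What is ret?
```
91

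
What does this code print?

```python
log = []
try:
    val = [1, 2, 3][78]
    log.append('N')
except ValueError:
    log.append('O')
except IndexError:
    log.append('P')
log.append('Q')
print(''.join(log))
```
PQ

IndexError is caught by its specific handler, not ValueError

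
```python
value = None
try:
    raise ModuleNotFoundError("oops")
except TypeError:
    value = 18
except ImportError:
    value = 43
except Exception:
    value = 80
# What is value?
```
43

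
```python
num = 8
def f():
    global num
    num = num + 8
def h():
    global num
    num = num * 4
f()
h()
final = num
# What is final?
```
64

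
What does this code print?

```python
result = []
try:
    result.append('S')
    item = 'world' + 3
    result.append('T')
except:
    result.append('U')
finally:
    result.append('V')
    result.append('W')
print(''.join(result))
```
SUVW

Code before exception runs, then except, then all of finally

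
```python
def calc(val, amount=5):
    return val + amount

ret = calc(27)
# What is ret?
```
32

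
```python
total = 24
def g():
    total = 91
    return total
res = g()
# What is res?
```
91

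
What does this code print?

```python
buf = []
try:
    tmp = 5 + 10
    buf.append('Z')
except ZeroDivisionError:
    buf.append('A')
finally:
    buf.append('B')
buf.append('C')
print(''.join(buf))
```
ZBC

finally runs after normal execution too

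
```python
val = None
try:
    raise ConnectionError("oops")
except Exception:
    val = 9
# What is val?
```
9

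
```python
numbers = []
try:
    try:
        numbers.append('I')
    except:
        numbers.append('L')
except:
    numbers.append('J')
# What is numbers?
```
['I']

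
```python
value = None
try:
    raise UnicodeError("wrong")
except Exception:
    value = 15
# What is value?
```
15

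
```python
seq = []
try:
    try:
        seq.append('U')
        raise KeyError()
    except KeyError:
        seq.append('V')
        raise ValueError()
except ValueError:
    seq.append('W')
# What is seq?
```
['U', 'V', 'W']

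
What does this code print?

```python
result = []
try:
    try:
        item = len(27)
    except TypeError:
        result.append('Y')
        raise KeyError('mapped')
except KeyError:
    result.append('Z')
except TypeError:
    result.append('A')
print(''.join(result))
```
YZ

New KeyError raised, caught by outer KeyError handler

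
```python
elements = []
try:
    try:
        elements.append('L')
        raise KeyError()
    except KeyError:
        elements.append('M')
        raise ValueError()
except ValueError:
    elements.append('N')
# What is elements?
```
['L', 'M', 'N']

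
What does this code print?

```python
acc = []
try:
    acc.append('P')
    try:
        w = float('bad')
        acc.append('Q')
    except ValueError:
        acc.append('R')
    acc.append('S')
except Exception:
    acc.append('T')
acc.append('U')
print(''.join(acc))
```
PRSU

Inner exception caught by inner handler, outer continues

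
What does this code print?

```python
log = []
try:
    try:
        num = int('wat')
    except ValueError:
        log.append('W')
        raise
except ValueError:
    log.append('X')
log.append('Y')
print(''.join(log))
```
WXY

raise without argument re-raises current exception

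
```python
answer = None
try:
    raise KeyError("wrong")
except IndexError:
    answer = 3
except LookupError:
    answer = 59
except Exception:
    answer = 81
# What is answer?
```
59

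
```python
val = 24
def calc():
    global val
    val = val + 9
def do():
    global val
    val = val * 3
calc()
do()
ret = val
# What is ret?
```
99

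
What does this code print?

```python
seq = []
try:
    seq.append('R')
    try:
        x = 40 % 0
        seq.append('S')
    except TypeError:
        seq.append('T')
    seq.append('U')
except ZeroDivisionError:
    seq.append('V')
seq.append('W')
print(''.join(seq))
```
RVW

Inner handler doesn't match, propagates to outer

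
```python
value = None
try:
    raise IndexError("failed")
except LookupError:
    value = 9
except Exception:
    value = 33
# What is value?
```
9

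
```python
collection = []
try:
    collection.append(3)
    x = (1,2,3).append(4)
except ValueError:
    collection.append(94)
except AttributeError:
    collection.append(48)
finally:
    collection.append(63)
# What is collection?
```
[3, 48, 63]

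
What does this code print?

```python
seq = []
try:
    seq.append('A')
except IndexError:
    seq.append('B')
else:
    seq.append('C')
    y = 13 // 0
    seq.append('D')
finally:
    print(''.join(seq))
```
AC

Try succeeds, else appends 'C', ZeroDivisionError in else is uncaught, finally prints before exception propagates ('D' never appended)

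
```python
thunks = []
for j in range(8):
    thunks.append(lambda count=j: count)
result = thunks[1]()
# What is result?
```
1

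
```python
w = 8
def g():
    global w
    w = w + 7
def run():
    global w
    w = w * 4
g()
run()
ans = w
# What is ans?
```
60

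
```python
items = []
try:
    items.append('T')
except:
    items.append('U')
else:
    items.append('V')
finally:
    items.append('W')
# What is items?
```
['T', 'V', 'W']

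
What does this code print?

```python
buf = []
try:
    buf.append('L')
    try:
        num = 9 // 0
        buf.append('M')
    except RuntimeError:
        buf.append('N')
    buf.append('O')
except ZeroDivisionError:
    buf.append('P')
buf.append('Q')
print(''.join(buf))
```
LPQ

Inner handler doesn't match, propagates to outer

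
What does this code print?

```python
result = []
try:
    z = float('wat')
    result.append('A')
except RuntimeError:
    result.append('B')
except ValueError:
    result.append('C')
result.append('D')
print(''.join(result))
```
CD

ValueError is caught by its specific handler, not RuntimeError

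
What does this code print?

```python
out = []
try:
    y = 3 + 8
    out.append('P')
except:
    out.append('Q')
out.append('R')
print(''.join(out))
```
PR

No exception, try block completes normally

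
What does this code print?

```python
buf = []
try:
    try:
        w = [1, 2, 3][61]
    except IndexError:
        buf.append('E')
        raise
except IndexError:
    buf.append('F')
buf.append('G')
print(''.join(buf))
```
EFG

raise without argument re-raises current exception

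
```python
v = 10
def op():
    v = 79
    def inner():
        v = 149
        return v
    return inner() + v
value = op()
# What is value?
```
228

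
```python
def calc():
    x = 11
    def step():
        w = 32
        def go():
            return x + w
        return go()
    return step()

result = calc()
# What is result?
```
43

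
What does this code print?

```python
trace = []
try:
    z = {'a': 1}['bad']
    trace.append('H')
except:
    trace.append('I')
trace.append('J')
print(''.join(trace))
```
IJ

Exception raised in try, caught by bare except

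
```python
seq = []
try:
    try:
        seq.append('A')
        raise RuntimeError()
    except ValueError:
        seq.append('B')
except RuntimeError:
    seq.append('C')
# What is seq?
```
['A', 'C']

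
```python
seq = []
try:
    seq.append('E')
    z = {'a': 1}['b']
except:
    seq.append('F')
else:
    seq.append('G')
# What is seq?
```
['E', 'F']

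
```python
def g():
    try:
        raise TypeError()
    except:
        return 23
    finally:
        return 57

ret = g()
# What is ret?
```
57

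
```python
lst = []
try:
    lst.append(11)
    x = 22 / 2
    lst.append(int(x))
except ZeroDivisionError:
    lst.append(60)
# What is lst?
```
[11, 11]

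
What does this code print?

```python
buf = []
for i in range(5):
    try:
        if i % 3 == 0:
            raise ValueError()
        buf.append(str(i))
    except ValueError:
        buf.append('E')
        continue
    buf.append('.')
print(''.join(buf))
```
E1.2.E4.

continue in except skips rest of loop body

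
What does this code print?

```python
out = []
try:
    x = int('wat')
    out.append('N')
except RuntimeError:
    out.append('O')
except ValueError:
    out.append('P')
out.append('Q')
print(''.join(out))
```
PQ

ValueError is caught by its specific handler, not RuntimeError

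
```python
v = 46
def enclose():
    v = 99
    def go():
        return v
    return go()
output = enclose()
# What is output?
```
99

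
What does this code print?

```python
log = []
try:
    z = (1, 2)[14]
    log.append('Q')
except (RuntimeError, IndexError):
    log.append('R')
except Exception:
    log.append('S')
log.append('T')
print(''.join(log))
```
RT

IndexError matches tuple containing it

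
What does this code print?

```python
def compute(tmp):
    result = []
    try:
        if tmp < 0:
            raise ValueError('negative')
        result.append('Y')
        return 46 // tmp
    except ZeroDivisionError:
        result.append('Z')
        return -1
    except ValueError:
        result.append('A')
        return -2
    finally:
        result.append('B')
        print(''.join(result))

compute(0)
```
YZB

tmp=0 causes ZeroDivisionError, caught, finally prints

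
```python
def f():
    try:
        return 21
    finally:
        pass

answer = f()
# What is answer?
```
21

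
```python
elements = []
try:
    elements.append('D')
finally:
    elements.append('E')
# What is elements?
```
['D', 'E']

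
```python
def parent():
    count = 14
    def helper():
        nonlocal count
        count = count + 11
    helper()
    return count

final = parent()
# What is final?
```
25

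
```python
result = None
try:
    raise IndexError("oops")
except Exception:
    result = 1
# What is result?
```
1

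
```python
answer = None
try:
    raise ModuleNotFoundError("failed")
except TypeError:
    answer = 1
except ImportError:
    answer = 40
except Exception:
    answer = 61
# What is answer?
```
40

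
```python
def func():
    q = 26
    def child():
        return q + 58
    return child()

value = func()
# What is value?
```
84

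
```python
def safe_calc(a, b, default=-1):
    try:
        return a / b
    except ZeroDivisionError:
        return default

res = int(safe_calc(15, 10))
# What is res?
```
1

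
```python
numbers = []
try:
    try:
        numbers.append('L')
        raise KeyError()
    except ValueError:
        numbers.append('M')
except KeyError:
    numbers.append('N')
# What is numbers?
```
['L', 'N']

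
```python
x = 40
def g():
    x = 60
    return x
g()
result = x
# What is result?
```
40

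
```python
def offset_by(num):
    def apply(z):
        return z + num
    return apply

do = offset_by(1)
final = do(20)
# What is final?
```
21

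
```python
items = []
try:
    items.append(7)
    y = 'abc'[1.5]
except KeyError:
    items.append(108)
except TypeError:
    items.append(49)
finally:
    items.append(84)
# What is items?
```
[7, 49, 84]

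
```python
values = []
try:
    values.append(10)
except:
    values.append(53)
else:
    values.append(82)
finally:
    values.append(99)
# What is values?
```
[10, 82, 99]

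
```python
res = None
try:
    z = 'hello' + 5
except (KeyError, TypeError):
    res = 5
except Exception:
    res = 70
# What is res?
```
5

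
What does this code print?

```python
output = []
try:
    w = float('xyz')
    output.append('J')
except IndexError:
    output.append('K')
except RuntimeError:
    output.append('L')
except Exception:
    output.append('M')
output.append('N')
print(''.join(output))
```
MN

ValueError not specifically caught, falls to Exception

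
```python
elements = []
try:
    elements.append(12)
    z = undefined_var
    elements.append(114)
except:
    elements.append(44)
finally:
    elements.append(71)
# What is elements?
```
[12, 44, 71]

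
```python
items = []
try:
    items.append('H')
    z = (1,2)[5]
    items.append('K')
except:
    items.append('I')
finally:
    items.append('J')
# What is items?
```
['H', 'I', 'J']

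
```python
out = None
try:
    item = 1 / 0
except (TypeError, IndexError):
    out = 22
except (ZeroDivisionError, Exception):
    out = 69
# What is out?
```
69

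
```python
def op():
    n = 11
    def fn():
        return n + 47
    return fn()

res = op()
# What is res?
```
58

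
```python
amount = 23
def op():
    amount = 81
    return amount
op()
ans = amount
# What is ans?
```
23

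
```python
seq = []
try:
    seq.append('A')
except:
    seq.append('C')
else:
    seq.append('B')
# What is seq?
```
['A', 'B']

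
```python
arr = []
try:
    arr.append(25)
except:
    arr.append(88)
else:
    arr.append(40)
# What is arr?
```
[25, 40]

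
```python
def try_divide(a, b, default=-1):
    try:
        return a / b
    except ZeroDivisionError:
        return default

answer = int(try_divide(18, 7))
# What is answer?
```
2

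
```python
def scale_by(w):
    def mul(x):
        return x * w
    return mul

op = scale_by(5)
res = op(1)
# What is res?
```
5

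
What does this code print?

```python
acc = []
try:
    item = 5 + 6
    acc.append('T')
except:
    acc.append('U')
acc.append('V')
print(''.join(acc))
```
TV

No exception, try block completes normally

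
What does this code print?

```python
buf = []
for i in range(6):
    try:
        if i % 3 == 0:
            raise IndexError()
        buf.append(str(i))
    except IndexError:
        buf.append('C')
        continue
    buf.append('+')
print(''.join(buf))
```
C1+2+C4+5+

continue in except skips rest of loop body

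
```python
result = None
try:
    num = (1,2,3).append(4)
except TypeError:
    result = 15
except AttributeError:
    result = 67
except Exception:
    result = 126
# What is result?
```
67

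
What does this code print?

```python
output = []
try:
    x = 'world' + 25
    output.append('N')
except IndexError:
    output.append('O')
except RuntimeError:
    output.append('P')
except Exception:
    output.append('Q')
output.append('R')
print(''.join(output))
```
QR

TypeError not specifically caught, falls to Exception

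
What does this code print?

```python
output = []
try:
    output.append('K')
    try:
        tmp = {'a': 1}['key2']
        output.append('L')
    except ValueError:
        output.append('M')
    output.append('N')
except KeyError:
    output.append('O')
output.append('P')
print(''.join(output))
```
KOP

Inner handler doesn't match, propagates to outer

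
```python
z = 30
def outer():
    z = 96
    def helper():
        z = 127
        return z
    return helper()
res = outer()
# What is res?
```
127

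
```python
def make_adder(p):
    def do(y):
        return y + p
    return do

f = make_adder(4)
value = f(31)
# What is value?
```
35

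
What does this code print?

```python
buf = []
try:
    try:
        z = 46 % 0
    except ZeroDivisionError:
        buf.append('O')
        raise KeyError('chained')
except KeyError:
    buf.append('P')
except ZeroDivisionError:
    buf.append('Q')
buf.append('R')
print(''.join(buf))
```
OPR

KeyError raised and caught, original ZeroDivisionError not re-raised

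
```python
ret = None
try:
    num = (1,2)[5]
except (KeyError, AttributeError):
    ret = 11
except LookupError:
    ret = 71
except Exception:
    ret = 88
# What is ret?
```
71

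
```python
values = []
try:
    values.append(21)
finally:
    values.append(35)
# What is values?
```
[21, 35]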